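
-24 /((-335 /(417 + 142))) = 13416 /335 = 40.05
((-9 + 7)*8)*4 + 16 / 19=-1200 / 19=-63.16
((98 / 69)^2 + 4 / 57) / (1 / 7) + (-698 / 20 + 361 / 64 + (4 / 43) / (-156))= -237026687023 / 16181305920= -14.65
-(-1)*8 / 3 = 8 / 3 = 2.67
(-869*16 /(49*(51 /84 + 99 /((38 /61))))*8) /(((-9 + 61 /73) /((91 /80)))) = 1.98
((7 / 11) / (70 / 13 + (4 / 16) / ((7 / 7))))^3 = 48228544 / 33479650567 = 0.00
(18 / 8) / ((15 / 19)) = 57 / 20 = 2.85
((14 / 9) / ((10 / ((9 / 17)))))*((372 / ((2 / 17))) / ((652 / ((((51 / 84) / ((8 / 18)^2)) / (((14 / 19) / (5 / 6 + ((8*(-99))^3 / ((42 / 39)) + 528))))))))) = -15714077437366713 / 20446720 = -768537811.31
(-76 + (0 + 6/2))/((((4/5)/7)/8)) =-5110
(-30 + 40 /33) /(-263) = 950 /8679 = 0.11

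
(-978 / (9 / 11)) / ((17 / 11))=-39446 / 51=-773.45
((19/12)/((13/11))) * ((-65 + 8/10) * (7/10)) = -156541/2600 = -60.21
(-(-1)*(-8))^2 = 64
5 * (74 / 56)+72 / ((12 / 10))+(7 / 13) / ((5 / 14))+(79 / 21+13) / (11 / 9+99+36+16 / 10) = 385114269 / 5643820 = 68.24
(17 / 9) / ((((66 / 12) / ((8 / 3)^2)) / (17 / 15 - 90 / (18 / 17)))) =-2737408 / 13365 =-204.82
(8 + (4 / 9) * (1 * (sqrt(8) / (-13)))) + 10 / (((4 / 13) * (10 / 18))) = 133 / 2 - 8 * sqrt(2) / 117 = 66.40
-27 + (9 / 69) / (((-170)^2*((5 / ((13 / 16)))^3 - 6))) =-8952236757609 / 331564324600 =-27.00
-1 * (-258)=258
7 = 7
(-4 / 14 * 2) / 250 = -2 / 875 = -0.00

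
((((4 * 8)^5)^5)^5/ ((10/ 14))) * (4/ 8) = 487321232961355080116091937864716175449411003887022697663182794575423067786571376122152552478356930518348635360949109667584547928613709502987192218598258961757872966316556620034486684352512/ 5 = 97464246592271016023218390000000000000000000000000000000000000000000000000000000000000000000000000000000000000000000000000000000000000000000000000000000000000000000000000000000000000000000.00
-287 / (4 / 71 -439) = 20377 / 31165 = 0.65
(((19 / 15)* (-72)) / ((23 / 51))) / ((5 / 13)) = -302328 / 575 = -525.79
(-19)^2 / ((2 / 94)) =16967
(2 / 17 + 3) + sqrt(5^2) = 138 / 17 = 8.12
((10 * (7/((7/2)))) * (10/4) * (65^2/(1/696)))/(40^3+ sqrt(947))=9409920000000/4095999053-147030000 * sqrt(947)/4095999053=2296.24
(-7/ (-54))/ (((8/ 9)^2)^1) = 21/ 128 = 0.16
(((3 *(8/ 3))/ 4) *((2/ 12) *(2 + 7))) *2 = 6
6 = 6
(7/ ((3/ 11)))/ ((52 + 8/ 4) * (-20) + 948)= -7/ 36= -0.19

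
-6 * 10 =-60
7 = 7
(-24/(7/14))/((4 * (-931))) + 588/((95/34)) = 979668/4655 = 210.45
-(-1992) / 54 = 332 / 9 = 36.89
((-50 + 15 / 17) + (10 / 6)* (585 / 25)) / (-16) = 43 / 68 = 0.63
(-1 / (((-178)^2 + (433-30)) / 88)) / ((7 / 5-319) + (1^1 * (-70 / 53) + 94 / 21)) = 11130 / 1276102907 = 0.00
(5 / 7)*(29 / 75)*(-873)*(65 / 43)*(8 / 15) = -292552 / 1505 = -194.39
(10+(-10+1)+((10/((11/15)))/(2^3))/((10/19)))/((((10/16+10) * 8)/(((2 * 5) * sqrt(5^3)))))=1865 * sqrt(5)/748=5.58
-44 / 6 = -22 / 3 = -7.33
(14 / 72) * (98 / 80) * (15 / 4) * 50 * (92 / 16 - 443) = -19528.22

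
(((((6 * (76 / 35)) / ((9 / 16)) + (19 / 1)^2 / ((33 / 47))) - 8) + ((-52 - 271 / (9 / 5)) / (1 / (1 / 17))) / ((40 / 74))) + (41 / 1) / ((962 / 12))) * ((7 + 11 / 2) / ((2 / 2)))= 287742870505 / 45333288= 6347.28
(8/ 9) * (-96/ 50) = -128/ 75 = -1.71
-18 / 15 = -6 / 5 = -1.20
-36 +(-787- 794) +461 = -1156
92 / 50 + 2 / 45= 424 / 225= 1.88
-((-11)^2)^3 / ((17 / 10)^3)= -1771561000 / 4913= -360586.40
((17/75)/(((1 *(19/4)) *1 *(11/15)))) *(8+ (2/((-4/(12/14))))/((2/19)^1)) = 34/133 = 0.26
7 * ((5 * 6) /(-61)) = -3.44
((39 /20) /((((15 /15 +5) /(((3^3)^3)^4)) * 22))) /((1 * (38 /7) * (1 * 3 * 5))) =4552870604008973337 /167200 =27230087344551.28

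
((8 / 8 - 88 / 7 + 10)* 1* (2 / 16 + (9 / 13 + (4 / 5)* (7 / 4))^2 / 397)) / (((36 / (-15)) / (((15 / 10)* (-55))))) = -220860453 / 30057664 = -7.35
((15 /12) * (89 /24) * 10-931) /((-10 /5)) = 42463 /96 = 442.32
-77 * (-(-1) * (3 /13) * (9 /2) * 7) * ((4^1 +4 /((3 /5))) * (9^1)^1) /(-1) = 698544 /13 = 53734.15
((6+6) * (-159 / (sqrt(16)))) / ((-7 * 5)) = 477 / 35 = 13.63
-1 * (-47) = 47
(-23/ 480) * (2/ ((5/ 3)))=-0.06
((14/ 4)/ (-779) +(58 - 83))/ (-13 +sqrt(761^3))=-29646277 * sqrt(761)/ 686627600896 - 506441/ 686627600896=-0.00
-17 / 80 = -0.21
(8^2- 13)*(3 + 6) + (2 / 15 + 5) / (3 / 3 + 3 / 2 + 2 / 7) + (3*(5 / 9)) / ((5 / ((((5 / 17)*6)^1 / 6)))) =4584056 / 9945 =460.94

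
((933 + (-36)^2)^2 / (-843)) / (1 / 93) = -154021671 / 281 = -548119.83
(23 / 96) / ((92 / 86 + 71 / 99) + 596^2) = 32637 / 48389187808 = 0.00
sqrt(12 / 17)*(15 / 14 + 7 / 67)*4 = 4412*sqrt(51) / 7973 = 3.95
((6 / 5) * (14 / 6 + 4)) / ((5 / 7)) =266 / 25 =10.64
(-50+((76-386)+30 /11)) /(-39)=1310 /143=9.16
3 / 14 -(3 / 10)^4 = 0.21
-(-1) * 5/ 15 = 1/ 3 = 0.33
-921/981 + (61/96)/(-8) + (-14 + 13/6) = -358611/27904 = -12.85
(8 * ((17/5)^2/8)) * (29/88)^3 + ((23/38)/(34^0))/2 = 231881599/323699200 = 0.72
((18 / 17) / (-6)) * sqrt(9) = -9 / 17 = -0.53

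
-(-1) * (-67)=-67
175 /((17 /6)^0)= 175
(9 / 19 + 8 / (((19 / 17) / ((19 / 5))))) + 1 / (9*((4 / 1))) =27.70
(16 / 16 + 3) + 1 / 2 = 9 / 2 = 4.50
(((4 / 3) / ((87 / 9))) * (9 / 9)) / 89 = 4 / 2581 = 0.00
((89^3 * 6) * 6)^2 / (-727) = -644087753085456 / 727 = -885952892827.31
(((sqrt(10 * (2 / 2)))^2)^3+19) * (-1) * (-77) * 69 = 5413947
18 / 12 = 3 / 2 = 1.50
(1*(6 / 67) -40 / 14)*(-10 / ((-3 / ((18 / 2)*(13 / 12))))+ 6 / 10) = -214819 / 2345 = -91.61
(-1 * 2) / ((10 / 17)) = -17 / 5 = -3.40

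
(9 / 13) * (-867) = -7803 / 13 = -600.23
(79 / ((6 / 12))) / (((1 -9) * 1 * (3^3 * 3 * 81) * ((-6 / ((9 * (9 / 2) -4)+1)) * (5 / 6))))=395 / 17496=0.02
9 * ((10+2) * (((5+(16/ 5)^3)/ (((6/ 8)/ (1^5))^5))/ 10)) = 9668608/ 5625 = 1718.86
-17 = -17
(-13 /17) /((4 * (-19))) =13 /1292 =0.01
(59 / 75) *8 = 472 / 75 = 6.29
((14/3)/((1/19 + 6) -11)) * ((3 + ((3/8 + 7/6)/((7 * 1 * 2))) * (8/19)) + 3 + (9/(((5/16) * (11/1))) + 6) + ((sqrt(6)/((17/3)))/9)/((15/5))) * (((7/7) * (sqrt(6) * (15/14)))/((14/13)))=-8367151 * sqrt(6)/607992 -1235/33558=-33.75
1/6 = 0.17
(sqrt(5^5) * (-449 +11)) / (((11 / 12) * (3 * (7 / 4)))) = -175200 * sqrt(5) / 77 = -5087.78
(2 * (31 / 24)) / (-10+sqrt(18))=-155 / 492 - 31 * sqrt(2) / 328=-0.45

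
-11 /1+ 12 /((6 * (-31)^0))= -9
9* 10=90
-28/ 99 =-0.28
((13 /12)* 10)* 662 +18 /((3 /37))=22181 /3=7393.67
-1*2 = -2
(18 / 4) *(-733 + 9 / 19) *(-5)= 313155 / 19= 16481.84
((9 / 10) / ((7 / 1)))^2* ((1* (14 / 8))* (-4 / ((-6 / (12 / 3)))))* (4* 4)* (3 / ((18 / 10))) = 72 / 35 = 2.06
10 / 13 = 0.77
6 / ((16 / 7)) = 2.62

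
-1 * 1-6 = -7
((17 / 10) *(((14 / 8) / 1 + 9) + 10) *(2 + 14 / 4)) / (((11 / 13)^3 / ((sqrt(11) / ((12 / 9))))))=9299901 *sqrt(11) / 38720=796.60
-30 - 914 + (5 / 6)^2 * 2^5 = -8296 / 9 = -921.78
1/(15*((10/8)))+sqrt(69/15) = 4/75+sqrt(115)/5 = 2.20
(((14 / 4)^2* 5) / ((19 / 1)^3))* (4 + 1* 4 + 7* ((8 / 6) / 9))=14945 / 185193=0.08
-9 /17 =-0.53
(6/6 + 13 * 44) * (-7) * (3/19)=-12033/19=-633.32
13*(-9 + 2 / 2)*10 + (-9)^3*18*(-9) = 117058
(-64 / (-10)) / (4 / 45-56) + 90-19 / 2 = 101125 / 1258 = 80.39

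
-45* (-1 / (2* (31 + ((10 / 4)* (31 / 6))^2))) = 3240 / 28489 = 0.11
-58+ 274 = 216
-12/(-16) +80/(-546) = 659/1092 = 0.60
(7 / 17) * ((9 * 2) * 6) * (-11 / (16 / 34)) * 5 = -10395 / 2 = -5197.50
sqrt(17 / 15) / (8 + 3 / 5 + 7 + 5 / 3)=sqrt(255) / 259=0.06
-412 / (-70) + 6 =416 / 35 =11.89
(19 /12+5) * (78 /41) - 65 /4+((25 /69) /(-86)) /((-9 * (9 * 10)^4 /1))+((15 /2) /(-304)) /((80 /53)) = -6536962646847361 /1746938116569600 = -3.74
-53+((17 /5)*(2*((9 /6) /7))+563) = 17901 /35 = 511.46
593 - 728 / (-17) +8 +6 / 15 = 54759 / 85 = 644.22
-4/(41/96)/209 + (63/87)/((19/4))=26748/248501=0.11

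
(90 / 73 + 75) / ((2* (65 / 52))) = 2226 / 73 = 30.49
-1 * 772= -772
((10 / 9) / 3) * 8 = 80 / 27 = 2.96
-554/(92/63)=-17451/46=-379.37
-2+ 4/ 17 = -30/ 17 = -1.76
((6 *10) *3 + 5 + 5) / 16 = 95 / 8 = 11.88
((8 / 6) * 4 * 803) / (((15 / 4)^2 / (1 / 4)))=51392 / 675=76.14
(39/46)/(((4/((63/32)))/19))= 46683/5888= 7.93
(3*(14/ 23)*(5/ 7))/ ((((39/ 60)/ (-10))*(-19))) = 1.06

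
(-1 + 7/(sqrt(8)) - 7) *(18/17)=-144/17 + 63 *sqrt(2)/34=-5.85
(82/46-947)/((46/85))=-923950/529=-1746.60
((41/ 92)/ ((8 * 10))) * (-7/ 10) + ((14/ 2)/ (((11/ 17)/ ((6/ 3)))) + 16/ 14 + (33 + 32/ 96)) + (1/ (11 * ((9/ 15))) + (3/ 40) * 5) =962888503/ 17001600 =56.64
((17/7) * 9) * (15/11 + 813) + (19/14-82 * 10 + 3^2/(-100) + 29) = 130976457/7700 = 17009.93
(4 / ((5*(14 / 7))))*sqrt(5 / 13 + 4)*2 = 4*sqrt(741) / 65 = 1.68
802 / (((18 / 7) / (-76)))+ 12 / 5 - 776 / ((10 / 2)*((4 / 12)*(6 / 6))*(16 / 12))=-1082266 / 45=-24050.36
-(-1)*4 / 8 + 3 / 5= 11 / 10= 1.10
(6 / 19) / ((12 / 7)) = 7 / 38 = 0.18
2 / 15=0.13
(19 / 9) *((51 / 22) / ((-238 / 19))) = -361 / 924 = -0.39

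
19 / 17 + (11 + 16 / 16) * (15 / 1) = 3079 / 17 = 181.12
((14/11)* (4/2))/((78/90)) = 420/143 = 2.94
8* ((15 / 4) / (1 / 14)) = 420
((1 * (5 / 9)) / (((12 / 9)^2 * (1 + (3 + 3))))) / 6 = 5 / 672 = 0.01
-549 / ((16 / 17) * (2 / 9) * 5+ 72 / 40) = -419985 / 2177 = -192.92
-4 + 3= -1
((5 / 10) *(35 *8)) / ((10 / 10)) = 140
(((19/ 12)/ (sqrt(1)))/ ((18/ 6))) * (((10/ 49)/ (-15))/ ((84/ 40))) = -95/ 27783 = -0.00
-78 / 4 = -39 / 2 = -19.50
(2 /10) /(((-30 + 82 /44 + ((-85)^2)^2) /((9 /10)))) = 11 /3190036475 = 0.00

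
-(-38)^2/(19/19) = -1444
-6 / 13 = -0.46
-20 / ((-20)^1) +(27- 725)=-697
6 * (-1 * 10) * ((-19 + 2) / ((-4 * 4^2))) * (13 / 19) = -3315 / 304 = -10.90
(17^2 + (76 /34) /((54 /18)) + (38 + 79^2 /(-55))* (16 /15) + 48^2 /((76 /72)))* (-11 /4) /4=-212467419 /129200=-1644.48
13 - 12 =1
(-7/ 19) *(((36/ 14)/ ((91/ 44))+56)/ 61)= -36464/ 105469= -0.35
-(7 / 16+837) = -13399 / 16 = -837.44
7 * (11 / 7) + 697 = 708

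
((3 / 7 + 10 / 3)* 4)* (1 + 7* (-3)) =-6320 / 21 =-300.95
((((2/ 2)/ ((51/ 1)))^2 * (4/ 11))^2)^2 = 256/ 670088476455241041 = 0.00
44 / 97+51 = 4991 / 97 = 51.45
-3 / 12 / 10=-1 / 40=-0.02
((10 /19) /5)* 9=18 /19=0.95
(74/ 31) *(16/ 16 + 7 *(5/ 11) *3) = 8584/ 341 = 25.17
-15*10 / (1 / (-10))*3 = 4500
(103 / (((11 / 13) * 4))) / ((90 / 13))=4.40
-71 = -71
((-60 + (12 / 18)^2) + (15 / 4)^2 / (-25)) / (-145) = 8657 / 20880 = 0.41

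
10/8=5/4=1.25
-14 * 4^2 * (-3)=672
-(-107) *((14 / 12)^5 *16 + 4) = 2006357 / 486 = 4128.31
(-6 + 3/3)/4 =-5/4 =-1.25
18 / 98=9 / 49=0.18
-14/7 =-2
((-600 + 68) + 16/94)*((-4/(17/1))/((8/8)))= 99984/799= 125.14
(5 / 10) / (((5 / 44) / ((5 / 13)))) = 1.69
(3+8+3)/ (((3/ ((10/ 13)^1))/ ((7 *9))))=2940/ 13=226.15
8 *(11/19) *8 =704/19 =37.05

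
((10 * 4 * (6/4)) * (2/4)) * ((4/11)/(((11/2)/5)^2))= 12000/1331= 9.02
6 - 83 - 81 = -158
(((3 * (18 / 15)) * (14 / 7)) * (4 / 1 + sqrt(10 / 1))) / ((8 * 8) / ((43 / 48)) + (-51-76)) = -6192 / 11945-1548 * sqrt(10) / 11945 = -0.93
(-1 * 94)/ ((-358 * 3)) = 47/ 537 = 0.09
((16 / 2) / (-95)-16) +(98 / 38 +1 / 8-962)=-741289 / 760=-975.38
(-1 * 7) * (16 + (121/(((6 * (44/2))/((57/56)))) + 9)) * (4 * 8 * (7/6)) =-40663/6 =-6777.17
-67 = -67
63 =63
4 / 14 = 2 / 7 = 0.29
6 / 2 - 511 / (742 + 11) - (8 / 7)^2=37460 / 36897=1.02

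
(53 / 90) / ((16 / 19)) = 1007 / 1440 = 0.70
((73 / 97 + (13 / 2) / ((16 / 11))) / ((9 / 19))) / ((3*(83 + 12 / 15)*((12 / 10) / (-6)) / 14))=-53888275 / 17557776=-3.07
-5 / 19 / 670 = -1 / 2546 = -0.00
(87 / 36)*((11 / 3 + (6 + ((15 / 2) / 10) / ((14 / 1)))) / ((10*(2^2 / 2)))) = 47357 / 40320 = 1.17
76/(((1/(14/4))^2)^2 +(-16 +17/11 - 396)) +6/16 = 16463129/86722712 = 0.19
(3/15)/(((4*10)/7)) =7/200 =0.04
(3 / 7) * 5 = 15 / 7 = 2.14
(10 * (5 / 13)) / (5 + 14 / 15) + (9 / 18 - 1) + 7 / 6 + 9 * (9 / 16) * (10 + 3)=3727987 / 55536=67.13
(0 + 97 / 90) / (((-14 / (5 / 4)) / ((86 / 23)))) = -4171 / 11592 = -0.36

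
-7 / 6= -1.17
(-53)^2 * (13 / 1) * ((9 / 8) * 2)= 328653 / 4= 82163.25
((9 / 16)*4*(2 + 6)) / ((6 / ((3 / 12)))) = 3 / 4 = 0.75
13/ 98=0.13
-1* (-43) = 43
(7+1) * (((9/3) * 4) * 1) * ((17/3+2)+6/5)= 4256/5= 851.20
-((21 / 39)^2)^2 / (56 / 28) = -2401 / 57122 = -0.04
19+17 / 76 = 1461 / 76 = 19.22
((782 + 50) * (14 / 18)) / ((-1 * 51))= -5824 / 459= -12.69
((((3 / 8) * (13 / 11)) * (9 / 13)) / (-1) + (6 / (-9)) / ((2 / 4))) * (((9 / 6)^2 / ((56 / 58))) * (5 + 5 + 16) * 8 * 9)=-4407507 / 616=-7155.04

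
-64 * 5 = -320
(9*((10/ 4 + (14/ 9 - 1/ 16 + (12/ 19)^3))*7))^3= 25280938846750013577899/ 1321728810102784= 19127175.45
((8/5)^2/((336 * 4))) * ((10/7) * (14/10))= 0.00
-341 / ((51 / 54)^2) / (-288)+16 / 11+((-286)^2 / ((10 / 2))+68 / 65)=27049394527 / 1653080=16363.03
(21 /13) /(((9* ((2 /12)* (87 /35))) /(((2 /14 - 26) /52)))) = -6335 /29406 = -0.22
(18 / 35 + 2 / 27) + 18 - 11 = 7171 / 945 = 7.59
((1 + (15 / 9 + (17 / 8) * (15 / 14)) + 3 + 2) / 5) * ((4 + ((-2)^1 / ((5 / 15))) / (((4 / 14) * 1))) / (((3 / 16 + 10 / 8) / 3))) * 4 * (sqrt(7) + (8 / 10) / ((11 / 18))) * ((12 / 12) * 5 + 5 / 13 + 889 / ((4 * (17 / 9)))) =-137336.99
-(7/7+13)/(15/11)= -154/15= -10.27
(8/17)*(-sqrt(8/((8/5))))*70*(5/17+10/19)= -148400*sqrt(5)/5491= -60.43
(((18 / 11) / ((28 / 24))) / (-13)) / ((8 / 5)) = -135 / 2002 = -0.07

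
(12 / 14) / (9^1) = 2 / 21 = 0.10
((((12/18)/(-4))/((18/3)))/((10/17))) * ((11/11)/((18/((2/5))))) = -17/16200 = -0.00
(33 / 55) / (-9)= -1 / 15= -0.07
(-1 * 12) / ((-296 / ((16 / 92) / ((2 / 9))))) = 27 / 851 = 0.03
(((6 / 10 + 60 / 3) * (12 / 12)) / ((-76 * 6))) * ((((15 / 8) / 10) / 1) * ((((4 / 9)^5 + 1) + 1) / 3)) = -0.01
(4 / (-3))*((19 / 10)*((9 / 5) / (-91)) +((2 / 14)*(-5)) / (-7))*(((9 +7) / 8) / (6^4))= -2053 / 15479100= -0.00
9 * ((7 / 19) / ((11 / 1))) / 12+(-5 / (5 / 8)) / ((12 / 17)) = -28361 / 2508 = -11.31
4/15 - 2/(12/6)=-0.73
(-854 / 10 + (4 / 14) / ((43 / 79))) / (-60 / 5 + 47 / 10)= 255474 / 21973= 11.63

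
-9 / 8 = -1.12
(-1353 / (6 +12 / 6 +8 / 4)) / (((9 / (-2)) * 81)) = 451 / 1215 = 0.37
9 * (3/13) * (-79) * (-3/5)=6399/65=98.45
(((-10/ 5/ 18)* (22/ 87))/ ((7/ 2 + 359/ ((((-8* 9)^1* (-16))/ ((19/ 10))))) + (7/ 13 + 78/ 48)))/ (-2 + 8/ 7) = 0.01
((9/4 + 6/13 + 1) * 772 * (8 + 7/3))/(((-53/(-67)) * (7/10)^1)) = 773661730/14469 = 53470.30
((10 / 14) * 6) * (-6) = -180 / 7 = -25.71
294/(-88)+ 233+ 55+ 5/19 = 238195/836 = 284.92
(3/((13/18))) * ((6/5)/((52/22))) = 1782/845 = 2.11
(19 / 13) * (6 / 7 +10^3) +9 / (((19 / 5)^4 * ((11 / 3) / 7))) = 190833794909 / 130451321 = 1462.87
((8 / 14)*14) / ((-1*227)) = -8 / 227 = -0.04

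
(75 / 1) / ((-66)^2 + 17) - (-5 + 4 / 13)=267728 / 56849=4.71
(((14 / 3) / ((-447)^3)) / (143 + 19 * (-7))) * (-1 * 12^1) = 28 / 446573115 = 0.00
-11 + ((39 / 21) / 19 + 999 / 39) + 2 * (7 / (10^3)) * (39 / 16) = 203984017 / 13832000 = 14.75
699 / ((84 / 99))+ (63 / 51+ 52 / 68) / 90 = 1038043 / 1260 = 823.84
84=84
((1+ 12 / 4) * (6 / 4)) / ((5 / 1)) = 6 / 5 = 1.20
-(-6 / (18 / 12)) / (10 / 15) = 6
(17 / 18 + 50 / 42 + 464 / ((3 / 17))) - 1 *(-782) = 430097 / 126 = 3413.47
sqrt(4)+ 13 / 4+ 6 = 45 / 4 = 11.25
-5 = -5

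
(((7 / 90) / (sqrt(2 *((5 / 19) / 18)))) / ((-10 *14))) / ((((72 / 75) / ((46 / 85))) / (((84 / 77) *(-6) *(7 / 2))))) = 161 *sqrt(95) / 37400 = 0.04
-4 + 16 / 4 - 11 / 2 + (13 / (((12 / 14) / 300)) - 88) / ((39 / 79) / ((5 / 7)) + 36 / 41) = 144244637 / 50826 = 2838.01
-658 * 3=-1974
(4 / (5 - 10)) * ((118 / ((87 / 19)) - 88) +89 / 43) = 900236 / 18705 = 48.13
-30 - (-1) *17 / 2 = -43 / 2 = -21.50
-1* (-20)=20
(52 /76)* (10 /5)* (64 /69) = 1664 /1311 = 1.27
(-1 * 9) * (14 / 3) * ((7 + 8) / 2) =-315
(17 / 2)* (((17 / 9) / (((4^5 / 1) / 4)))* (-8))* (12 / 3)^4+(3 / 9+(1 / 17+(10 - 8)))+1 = -19133 / 153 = -125.05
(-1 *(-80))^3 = 512000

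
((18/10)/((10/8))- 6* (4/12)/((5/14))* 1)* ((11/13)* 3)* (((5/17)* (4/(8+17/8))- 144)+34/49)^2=-8214245018682208/37938381075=-216515.43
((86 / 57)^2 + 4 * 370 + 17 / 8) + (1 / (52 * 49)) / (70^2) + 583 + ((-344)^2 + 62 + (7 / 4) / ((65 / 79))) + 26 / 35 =120468.27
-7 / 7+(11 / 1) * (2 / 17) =5 / 17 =0.29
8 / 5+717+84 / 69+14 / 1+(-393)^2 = 17846024 / 115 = 155182.82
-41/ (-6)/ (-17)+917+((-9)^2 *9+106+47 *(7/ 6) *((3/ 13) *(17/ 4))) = 9575719/ 5304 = 1805.38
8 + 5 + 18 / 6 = 16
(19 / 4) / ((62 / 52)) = 247 / 62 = 3.98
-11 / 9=-1.22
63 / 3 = 21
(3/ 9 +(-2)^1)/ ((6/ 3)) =-5/ 6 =-0.83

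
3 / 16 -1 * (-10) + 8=291 / 16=18.19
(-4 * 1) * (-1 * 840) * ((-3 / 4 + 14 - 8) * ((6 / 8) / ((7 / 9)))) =17010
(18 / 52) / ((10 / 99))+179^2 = 8331551 / 260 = 32044.43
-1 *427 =-427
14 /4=7 /2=3.50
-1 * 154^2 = -23716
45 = 45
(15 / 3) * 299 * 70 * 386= 40394900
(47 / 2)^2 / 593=2209 / 2372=0.93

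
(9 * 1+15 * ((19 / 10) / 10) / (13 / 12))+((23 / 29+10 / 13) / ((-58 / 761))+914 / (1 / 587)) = 536509.13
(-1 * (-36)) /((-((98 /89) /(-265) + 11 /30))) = -5094360 /51299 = -99.31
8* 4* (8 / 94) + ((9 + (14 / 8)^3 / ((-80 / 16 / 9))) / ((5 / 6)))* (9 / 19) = 1682917 / 714400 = 2.36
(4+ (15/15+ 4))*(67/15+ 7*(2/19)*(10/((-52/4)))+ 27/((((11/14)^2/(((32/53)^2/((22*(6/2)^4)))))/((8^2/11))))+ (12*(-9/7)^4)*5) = 184288001225773983/121949941828715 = 1511.18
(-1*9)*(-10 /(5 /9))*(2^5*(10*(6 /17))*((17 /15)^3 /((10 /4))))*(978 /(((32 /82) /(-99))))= -330406236864 /125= -2643249894.91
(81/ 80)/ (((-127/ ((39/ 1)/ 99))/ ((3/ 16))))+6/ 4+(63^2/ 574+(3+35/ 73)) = 63653556211/ 5351962880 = 11.89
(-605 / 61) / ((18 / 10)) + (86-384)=-166627 / 549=-303.51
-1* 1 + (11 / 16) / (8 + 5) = -197 / 208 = -0.95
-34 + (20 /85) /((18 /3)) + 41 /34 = -3341 /102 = -32.75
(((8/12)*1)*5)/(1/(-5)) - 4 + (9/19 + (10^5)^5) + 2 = 569999999999999999999998963/57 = 9999999999999999999999982.00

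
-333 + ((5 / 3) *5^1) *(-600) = -5333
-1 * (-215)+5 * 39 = 410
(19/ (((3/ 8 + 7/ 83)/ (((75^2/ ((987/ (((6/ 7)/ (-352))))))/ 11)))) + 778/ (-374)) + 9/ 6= -182746523/ 288973531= -0.63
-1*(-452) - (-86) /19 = 8674 /19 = 456.53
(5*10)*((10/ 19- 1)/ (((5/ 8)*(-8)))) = 90/ 19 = 4.74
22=22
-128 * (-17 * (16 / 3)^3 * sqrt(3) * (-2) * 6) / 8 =-4456448 * sqrt(3) / 9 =-857643.82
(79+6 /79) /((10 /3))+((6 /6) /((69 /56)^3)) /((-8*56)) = 6156277489 /259522110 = 23.72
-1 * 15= -15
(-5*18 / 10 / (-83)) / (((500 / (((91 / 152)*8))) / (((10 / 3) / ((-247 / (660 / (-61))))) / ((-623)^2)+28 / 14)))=0.00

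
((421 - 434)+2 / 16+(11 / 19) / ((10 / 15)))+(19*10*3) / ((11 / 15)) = 1279525 / 1672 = 765.27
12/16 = 0.75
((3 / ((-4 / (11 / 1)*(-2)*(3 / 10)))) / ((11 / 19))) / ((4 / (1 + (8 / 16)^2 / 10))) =779 / 128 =6.09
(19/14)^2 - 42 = -7871/196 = -40.16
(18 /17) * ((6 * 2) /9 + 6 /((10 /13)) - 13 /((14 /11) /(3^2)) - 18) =-106.72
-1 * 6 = -6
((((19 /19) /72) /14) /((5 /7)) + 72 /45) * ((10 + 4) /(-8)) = -8071 /2880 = -2.80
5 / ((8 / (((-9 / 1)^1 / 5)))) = -9 / 8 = -1.12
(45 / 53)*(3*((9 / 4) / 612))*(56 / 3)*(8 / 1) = 1260 / 901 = 1.40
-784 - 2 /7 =-5490 /7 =-784.29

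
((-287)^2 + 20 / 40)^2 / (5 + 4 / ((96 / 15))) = 6030875138 / 5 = 1206175027.60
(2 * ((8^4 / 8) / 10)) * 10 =1024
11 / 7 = 1.57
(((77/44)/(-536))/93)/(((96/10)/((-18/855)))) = 0.00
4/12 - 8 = -23/3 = -7.67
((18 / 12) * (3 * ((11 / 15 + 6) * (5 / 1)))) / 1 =303 / 2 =151.50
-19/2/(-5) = 19/10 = 1.90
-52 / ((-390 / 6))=4 / 5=0.80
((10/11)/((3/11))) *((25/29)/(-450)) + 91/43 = 71038/33669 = 2.11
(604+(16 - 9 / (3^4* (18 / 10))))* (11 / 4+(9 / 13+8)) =29877925 / 4212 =7093.52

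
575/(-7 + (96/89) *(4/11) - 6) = -562925/12343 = -45.61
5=5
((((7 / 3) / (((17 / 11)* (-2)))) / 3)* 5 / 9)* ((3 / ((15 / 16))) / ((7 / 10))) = -880 / 1377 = -0.64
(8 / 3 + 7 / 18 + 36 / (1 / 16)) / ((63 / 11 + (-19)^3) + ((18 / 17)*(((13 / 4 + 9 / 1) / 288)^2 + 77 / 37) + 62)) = -42198593536 / 494752341679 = -0.09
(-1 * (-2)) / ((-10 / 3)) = -3 / 5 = -0.60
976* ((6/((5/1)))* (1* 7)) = 8198.40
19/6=3.17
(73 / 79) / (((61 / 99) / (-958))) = -1436.70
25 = 25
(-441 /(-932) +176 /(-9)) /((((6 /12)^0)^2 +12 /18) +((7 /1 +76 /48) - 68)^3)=7683024 /84454162561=0.00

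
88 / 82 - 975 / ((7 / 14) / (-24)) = 1918844 / 41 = 46801.07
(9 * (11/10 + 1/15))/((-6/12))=-21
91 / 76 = 1.20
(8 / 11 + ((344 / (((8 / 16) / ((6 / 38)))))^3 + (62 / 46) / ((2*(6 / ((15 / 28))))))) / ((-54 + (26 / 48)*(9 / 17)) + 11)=-4235618249785267 / 141127203602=-30012.77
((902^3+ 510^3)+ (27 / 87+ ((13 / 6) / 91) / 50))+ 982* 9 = 866530646.31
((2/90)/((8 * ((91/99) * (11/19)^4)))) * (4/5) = 130321/6056050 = 0.02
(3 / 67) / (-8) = -3 / 536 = -0.01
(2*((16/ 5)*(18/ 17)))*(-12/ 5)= -6912/ 425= -16.26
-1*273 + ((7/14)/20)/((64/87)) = -698793/2560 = -272.97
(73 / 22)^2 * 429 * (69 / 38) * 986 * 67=473675737509 / 836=566597772.14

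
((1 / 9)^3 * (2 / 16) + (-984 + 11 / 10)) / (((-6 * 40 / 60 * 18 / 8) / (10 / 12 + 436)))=75121421939 / 1574640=47707.05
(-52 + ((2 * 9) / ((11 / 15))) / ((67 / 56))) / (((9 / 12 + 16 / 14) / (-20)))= 12994240 / 39061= 332.67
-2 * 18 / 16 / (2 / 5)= -5.62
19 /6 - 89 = -515 /6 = -85.83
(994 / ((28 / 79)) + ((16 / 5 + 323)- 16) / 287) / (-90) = -8052017 / 258300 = -31.17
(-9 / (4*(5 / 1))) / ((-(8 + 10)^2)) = 1 / 720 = 0.00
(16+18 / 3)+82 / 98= 1119 / 49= 22.84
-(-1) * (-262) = -262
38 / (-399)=-2 / 21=-0.10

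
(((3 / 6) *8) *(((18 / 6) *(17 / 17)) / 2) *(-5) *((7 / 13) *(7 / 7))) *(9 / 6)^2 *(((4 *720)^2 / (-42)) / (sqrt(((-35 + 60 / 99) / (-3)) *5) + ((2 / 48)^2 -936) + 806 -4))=-45632506208256000 / 849162173327 -51597803520000 *sqrt(2497) / 849162173327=-56774.61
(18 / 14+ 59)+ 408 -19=3145 / 7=449.29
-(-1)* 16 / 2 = 8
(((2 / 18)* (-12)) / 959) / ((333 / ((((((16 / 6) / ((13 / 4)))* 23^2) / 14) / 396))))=-8464 / 25892974107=-0.00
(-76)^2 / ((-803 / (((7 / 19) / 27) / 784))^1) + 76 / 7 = 235391 / 21681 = 10.86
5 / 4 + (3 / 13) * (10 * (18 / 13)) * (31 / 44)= 26035 / 7436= 3.50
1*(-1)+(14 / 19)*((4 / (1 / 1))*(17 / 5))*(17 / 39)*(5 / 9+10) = 15833 / 351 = 45.11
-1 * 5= -5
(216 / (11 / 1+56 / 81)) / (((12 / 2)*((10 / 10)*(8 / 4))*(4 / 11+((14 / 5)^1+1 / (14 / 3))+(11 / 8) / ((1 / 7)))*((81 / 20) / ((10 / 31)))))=11088000 / 1175718493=0.01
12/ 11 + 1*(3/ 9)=47/ 33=1.42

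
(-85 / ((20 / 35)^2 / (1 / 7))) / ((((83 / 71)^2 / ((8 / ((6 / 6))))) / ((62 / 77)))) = -175.29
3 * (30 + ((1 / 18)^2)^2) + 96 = 6508513 / 34992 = 186.00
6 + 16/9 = 7.78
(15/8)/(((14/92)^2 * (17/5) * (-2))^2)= 75.62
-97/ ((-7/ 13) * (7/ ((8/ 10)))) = 20.59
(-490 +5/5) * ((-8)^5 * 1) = 16023552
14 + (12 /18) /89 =14.01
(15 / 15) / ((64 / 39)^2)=1521 / 4096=0.37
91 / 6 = 15.17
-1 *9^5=-59049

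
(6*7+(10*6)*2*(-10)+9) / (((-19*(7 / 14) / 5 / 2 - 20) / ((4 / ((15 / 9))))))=55152 / 419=131.63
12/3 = 4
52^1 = 52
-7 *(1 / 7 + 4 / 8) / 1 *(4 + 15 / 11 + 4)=-927 / 22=-42.14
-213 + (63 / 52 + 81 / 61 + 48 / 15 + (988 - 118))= 10511047 / 15860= 662.74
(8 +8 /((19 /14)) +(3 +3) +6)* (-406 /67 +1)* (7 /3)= -389172 /1273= -305.71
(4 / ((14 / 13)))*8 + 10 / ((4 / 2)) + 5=278 / 7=39.71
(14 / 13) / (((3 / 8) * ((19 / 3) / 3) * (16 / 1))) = 21 / 247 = 0.09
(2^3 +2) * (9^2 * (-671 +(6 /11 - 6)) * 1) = -6027210 /11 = -547928.18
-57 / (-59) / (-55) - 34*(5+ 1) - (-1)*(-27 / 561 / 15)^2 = -10523077584 / 51579275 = -204.02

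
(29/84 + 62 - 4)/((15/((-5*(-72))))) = 9802/7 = 1400.29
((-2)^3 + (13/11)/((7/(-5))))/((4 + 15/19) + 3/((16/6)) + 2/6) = -310536/219373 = -1.42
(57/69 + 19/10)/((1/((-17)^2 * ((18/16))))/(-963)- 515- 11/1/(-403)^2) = -255061125900009/48184999240119100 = -0.01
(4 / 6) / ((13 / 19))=38 / 39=0.97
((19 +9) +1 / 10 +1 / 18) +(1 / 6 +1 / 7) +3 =19823 / 630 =31.47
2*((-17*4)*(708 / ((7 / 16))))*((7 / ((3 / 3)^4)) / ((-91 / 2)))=33859.52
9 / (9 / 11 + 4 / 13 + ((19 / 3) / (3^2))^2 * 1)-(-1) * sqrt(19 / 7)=sqrt(133) / 7 + 938223 / 168992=7.20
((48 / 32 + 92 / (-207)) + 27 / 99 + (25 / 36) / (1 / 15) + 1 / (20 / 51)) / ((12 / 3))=1769 / 495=3.57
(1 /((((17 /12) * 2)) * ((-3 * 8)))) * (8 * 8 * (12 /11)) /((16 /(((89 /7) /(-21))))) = 356 /9163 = 0.04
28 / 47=0.60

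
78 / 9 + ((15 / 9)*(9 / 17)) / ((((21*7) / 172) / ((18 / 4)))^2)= 4056622 / 122451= 33.13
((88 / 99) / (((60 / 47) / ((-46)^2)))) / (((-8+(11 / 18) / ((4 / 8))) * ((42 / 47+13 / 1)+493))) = -1168561 / 2724870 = -0.43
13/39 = 0.33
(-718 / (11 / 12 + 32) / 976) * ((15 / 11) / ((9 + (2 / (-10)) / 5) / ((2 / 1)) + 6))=-0.00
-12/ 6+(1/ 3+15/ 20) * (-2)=-25/ 6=-4.17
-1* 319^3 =-32461759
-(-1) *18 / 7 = 18 / 7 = 2.57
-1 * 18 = -18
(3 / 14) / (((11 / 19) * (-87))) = -19 / 4466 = -0.00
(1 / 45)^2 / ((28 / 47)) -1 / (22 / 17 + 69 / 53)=-50976767 / 132621300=-0.38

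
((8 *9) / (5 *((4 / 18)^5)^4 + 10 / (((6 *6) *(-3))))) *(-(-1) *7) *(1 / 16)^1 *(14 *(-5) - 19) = 68168030228932199787207 / 2251419529444501055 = 30277.80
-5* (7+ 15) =-110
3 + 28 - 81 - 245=-295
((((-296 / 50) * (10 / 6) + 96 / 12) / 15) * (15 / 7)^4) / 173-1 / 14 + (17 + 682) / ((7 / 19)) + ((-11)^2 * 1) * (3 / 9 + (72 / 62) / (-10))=106147809443 / 55185270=1923.48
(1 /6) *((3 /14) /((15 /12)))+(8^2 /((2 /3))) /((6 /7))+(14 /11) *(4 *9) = 60771 /385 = 157.85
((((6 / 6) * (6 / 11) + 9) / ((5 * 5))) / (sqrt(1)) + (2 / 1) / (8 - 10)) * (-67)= 2278 / 55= 41.42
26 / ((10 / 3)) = 39 / 5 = 7.80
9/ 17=0.53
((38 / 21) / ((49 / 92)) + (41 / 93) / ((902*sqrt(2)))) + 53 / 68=sqrt(2) / 4092 + 292265 / 69972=4.18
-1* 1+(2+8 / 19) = 27 / 19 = 1.42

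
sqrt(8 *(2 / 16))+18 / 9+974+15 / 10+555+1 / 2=1534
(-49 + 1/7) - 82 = -916/7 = -130.86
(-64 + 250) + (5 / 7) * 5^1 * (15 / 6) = 2729 / 14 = 194.93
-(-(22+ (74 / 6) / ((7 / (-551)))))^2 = -900239.51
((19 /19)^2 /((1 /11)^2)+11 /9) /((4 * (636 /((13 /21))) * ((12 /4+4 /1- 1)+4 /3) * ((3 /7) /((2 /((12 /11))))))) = 0.02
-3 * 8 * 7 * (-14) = 2352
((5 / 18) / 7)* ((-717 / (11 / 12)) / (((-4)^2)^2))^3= -1.13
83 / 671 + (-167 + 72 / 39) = -1439558 / 8723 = -165.03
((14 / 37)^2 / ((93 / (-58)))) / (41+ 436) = -11368 / 60730209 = -0.00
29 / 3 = 9.67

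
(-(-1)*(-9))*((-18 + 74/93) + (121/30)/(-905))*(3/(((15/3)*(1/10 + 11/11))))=130353759/1543025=84.48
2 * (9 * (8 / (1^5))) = 144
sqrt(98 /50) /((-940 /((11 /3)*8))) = -154 /3525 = -0.04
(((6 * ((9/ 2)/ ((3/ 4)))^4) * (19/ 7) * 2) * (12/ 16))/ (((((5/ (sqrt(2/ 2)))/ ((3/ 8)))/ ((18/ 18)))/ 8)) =664848/ 35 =18995.66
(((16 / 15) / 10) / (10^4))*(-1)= -1 / 93750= -0.00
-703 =-703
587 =587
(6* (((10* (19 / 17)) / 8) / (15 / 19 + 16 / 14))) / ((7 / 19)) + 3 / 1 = 129099 / 8738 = 14.77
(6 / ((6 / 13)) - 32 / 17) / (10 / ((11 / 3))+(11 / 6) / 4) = 3.49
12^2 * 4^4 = 36864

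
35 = 35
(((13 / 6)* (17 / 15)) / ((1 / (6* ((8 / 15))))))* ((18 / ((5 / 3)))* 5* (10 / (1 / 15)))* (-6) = -381888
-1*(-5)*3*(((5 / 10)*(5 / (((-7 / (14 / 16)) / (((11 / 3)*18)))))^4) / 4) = 11118009375 / 2048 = 5428715.52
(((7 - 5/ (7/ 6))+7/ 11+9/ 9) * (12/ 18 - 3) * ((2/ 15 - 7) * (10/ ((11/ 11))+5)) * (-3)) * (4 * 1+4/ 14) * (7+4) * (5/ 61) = -5175750/ 427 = -12121.19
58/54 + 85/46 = 3629/1242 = 2.92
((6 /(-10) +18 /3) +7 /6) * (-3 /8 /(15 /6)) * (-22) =2167 /100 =21.67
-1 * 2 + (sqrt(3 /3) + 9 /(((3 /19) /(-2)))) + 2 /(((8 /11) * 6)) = -2749 /24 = -114.54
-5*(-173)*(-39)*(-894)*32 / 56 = 120636360 / 7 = 17233765.71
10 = 10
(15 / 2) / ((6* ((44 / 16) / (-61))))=-305 / 11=-27.73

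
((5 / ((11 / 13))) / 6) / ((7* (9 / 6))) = 65 / 693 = 0.09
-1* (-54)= 54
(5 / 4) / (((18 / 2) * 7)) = 0.02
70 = 70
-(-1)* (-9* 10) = -90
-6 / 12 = -1 / 2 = -0.50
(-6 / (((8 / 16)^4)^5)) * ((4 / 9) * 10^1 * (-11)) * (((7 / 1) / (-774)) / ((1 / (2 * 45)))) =-32296140800 / 129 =-250357680.62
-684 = -684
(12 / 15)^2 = 16 / 25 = 0.64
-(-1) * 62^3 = 238328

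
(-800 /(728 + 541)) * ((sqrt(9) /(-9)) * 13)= 2.73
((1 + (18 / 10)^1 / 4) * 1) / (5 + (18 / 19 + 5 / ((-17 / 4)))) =9367 / 30820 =0.30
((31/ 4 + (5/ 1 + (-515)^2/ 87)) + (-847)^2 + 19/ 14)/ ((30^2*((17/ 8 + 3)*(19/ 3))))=1755068989/ 71161650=24.66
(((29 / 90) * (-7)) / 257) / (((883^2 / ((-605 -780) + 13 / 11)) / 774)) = 132872838 / 11020904015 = 0.01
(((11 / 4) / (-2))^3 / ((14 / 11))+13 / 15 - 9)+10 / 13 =-13148243 / 1397760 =-9.41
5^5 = 3125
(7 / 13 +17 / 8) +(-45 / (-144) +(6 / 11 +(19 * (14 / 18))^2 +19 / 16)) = 20672563 / 92664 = 223.09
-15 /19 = -0.79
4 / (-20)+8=39 / 5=7.80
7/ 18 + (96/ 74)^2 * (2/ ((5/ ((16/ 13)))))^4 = 0.49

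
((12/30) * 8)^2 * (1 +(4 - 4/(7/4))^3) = 530176/8575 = 61.83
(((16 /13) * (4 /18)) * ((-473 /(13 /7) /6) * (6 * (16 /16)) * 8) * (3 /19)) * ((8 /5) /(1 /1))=-6780928 /48165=-140.79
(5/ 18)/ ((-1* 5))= -1/ 18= -0.06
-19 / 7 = -2.71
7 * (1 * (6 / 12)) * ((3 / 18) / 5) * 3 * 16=28 / 5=5.60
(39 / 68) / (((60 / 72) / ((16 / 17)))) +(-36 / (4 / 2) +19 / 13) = -298507 / 18785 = -15.89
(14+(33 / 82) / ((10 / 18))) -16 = -523 / 410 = -1.28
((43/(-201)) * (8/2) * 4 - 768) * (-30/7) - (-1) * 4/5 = 7754676/2345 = 3306.90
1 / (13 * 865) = 1 / 11245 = 0.00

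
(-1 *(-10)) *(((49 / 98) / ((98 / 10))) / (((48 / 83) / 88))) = 77.64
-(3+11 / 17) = -62 / 17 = -3.65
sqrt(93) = 9.64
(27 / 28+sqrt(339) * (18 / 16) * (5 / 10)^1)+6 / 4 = 69 / 28+9 * sqrt(339) / 16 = 12.82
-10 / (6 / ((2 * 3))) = -10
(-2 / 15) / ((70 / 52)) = -52 / 525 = -0.10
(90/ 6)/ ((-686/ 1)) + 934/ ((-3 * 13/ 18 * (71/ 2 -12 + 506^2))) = -107551893/ 4567077242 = -0.02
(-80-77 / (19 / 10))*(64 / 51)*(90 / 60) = -73280 / 323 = -226.87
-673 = -673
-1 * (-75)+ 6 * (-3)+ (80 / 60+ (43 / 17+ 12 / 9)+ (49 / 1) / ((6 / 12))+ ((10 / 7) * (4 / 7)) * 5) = 164.28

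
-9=-9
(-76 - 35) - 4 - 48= -163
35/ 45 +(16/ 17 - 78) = -76.28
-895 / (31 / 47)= -42065 / 31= -1356.94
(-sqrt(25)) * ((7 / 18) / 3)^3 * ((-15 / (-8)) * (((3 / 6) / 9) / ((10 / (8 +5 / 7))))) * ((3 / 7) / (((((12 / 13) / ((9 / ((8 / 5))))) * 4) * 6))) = -0.00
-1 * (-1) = 1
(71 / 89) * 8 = 568 / 89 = 6.38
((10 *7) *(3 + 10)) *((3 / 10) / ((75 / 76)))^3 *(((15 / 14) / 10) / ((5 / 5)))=1070004 / 390625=2.74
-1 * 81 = -81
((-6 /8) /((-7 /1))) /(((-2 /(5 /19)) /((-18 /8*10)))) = 675 /2128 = 0.32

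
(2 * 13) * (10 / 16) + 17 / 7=18.68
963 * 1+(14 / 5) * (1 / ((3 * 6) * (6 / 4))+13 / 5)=655009 / 675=970.38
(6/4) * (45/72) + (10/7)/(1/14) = 335/16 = 20.94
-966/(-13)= 74.31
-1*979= -979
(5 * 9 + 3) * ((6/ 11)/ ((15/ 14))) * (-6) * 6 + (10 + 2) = -47724/ 55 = -867.71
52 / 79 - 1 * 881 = -69547 / 79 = -880.34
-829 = -829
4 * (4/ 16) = 1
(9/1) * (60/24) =45/2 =22.50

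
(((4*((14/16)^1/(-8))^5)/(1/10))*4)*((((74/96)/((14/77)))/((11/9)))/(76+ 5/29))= -270508665/2371895689216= -0.00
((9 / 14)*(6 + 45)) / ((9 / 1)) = 3.64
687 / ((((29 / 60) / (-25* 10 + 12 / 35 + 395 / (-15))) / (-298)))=23731019016 / 203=116901571.51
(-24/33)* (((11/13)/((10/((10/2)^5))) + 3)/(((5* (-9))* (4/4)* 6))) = 13906/19305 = 0.72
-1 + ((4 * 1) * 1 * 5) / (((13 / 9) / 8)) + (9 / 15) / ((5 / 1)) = 35714 / 325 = 109.89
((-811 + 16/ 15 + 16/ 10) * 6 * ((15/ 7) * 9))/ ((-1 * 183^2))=72750/ 26047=2.79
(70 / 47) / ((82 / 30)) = 1050 / 1927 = 0.54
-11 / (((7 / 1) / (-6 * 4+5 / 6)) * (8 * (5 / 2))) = 1529 / 840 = 1.82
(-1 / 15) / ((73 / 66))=-22 / 365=-0.06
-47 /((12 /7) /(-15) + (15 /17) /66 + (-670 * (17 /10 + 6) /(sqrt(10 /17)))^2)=-307615 /296134923386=-0.00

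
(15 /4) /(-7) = -15 /28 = -0.54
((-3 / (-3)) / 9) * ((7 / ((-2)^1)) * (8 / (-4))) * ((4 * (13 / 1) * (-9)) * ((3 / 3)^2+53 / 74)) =-23114 / 37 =-624.70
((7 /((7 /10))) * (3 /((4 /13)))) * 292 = 28470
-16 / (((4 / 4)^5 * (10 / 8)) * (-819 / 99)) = 704 / 455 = 1.55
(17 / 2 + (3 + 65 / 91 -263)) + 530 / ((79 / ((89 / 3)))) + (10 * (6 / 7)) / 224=-4804801 / 92904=-51.72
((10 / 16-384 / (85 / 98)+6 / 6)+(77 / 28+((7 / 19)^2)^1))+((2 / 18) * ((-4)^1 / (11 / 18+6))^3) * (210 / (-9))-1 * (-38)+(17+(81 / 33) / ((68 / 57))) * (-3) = -456.82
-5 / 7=-0.71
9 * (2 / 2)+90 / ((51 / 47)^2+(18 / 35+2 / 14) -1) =2513031 / 21509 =116.84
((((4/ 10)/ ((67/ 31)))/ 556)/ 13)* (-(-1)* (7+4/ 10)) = 1147/ 6053450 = 0.00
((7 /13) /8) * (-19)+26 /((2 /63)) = 85043 /104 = 817.72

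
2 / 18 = 1 / 9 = 0.11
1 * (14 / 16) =7 / 8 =0.88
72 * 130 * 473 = 4427280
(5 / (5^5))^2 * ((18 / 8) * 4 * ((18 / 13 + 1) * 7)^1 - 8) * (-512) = -946688 / 5078125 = -0.19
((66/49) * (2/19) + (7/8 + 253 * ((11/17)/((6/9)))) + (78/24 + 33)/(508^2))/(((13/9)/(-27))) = -978909739325937/212387704256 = -4609.07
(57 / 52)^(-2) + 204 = 665500 / 3249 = 204.83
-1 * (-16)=16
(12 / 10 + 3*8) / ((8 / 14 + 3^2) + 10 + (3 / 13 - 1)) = 11466 / 8555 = 1.34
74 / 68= 37 / 34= 1.09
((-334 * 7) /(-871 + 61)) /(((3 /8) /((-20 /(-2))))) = 18704 /243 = 76.97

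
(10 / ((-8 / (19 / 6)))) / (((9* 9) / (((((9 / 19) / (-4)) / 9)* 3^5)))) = 5 / 32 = 0.16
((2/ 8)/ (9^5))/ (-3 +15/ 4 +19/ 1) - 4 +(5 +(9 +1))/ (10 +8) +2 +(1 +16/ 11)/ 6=-38873914/ 51313581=-0.76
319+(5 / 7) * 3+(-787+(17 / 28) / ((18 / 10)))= -117311 / 252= -465.52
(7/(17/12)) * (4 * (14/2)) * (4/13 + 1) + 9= 2469/13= 189.92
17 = 17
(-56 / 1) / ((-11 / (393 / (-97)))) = -20.63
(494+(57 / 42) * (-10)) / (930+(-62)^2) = 0.10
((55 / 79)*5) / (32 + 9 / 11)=3025 / 28519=0.11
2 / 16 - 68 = -543 / 8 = -67.88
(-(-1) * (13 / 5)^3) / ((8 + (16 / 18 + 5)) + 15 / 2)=39546 / 48125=0.82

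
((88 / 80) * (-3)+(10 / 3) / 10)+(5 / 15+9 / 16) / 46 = -32537 / 11040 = -2.95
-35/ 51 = -0.69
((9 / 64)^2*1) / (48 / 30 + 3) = 405 / 94208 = 0.00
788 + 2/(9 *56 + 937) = 788.00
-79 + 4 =-75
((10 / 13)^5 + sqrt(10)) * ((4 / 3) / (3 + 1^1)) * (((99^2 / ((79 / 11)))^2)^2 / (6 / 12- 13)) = -90066033807461187894 * sqrt(10) / 973752025- 360264135229844751576000 / 14461892424733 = -317402377842.97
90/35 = 18/7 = 2.57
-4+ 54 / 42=-19 / 7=-2.71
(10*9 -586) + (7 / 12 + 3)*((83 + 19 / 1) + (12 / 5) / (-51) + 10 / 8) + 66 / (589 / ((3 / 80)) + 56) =-3043195103 / 24116880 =-126.19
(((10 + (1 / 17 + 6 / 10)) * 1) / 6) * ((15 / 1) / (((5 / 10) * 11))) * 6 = 5436 / 187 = 29.07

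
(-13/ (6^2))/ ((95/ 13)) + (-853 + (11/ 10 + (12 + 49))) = -2705047/ 3420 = -790.95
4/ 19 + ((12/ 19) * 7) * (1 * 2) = 172/ 19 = 9.05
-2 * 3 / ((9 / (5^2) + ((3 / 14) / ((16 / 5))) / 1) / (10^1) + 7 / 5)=-4.16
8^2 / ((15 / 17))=1088 / 15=72.53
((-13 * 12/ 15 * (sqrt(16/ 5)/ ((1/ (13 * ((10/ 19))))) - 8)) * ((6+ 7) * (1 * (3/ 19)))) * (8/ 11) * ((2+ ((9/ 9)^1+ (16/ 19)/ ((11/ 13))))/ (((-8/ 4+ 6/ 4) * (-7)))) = 43350528/ 305767 - 563556864 * sqrt(5)/ 5809573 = -75.13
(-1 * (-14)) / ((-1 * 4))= -7 / 2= -3.50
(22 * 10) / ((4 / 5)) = 275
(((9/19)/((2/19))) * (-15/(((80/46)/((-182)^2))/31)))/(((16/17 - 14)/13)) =11743758117/296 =39674858.50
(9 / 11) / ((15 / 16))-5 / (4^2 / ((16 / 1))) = -227 / 55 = -4.13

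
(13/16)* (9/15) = 39/80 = 0.49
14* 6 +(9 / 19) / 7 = 11181 / 133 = 84.07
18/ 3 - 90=-84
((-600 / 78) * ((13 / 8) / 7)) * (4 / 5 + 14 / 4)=-215 / 28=-7.68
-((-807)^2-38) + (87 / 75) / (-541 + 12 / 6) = -8775068254 / 13475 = -651211.00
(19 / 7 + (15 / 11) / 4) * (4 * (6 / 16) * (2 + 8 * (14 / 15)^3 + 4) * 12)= 19856041 / 28875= 687.66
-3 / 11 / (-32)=3 / 352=0.01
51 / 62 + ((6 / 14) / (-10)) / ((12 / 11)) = 6799 / 8680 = 0.78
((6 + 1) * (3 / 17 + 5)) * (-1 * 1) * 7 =-253.65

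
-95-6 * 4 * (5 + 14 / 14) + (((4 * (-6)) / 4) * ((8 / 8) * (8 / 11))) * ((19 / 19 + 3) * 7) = -3973 / 11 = -361.18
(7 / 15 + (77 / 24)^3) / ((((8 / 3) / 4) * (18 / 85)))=237.23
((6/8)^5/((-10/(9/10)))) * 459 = -1003833/102400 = -9.80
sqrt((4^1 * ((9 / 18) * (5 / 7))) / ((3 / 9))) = 2.07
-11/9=-1.22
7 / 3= 2.33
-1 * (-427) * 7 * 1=2989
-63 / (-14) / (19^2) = 9 / 722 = 0.01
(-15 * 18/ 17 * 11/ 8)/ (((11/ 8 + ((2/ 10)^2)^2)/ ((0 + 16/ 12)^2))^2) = -88000000000/ 2416160139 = -36.42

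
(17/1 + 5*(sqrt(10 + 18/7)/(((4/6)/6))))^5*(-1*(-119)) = 46929345494881/7 + 54132453626850*sqrt(154)/49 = 20413704114900.20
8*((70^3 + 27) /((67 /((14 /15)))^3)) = 7530128704 /1015075125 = 7.42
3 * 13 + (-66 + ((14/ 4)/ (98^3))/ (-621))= -4508847505/ 166994352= -27.00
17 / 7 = 2.43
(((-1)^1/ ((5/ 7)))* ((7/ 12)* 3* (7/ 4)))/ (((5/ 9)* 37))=-3087/ 14800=-0.21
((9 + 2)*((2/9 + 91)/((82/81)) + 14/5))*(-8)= -1676092/205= -8176.06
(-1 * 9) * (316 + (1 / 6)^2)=-2844.25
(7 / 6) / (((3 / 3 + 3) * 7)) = 1 / 24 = 0.04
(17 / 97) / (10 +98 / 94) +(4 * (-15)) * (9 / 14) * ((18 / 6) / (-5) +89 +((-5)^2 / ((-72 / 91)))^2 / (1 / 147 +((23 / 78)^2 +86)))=-11163302153800201 / 2894303243496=-3856.99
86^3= 636056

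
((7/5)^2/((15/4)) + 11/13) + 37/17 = 293816/82875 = 3.55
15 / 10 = 3 / 2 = 1.50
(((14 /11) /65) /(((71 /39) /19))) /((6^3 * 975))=133 /137065500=0.00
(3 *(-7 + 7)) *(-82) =0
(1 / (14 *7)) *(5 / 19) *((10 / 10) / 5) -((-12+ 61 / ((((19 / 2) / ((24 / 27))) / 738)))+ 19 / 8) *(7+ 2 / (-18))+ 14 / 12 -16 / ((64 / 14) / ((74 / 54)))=-2911344599 / 100548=-28954.77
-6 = -6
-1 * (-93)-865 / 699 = 64142 / 699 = 91.76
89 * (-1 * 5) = -445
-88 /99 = -8 /9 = -0.89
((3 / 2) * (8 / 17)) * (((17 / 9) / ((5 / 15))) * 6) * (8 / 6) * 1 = 32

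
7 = 7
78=78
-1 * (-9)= 9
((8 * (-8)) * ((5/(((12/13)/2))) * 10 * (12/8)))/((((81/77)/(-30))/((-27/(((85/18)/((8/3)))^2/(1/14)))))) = -52715520/289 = -182406.64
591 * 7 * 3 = 12411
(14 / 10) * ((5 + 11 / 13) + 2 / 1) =714 / 65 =10.98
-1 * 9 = -9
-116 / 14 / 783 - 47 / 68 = -0.70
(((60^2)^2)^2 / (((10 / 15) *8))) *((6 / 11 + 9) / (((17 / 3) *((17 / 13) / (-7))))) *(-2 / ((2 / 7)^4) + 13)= 259199541783000000000 / 3179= 81534929783894306.39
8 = 8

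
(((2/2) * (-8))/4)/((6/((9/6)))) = -1/2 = -0.50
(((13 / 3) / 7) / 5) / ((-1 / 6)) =-26 / 35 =-0.74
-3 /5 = -0.60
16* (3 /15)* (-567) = -1814.40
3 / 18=1 / 6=0.17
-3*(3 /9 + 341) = -1024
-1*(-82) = 82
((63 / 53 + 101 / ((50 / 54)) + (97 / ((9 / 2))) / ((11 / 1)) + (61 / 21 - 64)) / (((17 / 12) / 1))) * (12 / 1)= 751226128 / 1734425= 433.13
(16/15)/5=16/75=0.21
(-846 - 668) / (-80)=757 / 40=18.92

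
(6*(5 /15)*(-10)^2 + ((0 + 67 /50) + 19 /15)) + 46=37291 /150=248.61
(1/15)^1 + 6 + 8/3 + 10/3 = 181/15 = 12.07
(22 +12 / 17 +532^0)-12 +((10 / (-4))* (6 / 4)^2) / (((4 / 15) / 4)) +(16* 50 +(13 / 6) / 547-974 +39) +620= 92023241 / 223176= 412.33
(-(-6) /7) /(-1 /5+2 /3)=90 /49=1.84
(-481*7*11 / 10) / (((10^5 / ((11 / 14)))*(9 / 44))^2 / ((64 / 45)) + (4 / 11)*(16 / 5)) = -542258717 / 69767578295368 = -0.00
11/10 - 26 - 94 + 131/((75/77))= 2339/150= 15.59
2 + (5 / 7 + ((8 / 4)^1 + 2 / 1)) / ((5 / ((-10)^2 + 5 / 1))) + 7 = 108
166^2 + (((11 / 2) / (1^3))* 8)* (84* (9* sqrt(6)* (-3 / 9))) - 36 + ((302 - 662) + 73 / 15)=407473 / 15 - 11088* sqrt(6)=4.92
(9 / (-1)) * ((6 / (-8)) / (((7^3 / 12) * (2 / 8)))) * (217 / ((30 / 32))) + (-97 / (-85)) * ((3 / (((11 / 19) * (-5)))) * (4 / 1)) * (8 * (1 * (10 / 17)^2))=2721585984 / 13240535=205.55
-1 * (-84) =84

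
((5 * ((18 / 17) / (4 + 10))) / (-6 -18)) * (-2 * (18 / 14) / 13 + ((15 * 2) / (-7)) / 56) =10485 / 2425696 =0.00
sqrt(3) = 1.73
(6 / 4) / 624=1 / 416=0.00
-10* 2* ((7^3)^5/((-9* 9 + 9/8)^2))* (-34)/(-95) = -41322775382543872/7758099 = -5326404752.32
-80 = -80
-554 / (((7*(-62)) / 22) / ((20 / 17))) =121880 / 3689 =33.04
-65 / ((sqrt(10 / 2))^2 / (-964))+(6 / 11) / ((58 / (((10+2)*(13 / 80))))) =79954277 / 6380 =12532.02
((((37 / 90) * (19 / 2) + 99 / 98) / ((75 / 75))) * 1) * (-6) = -43357 / 1470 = -29.49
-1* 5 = -5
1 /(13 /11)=11 /13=0.85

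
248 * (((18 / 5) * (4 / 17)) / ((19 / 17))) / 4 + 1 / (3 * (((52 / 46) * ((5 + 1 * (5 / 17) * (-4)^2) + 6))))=93004409 / 1978470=47.01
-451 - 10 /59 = -451.17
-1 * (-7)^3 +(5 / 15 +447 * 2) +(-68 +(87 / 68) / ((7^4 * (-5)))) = 2863720459 / 2449020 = 1169.33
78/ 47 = 1.66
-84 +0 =-84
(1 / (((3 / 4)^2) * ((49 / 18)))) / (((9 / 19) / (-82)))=-49856 / 441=-113.05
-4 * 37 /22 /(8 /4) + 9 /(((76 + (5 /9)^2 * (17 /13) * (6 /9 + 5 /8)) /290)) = 654006781 /21272317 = 30.74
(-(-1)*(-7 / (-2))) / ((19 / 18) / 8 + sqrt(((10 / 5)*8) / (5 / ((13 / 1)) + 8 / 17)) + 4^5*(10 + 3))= 6762989016 / 25722797890015 -32256*sqrt(4641) / 25722797890015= 0.00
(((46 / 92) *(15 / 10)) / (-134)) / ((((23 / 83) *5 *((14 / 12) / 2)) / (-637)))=67977 / 15410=4.41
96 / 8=12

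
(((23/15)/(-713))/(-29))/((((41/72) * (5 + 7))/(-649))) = -1298/184295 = -0.01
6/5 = 1.20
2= 2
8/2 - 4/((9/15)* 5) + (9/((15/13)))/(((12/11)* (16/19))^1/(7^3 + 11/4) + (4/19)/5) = 1271705/7188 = 176.92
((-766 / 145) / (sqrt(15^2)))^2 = 586756 / 4730625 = 0.12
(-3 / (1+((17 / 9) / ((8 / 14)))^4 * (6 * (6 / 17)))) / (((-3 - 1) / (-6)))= -209952 / 11842769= -0.02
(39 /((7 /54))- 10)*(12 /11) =24432 /77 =317.30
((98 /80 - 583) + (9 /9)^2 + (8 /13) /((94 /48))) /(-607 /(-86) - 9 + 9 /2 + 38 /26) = -610017823 /4224360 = -144.40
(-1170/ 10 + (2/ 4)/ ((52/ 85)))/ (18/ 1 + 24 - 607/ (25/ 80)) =60415/ 988208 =0.06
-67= -67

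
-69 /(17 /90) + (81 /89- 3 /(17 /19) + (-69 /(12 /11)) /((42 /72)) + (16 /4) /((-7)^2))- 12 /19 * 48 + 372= -189315785 /1408603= -134.40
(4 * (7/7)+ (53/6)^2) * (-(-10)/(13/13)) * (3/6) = 14765/36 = 410.14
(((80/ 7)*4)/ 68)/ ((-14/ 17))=-40/ 49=-0.82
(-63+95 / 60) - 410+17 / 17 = -5645 / 12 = -470.42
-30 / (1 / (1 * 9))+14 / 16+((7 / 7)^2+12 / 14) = -14967 / 56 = -267.27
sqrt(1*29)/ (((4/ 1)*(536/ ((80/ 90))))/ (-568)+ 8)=142*sqrt(29)/ 533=1.43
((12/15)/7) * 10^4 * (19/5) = 30400/7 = 4342.86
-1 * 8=-8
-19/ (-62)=19/ 62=0.31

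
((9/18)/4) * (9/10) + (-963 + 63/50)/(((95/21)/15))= -24234993/7600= -3188.81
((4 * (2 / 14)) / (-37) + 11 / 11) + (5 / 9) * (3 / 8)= 7415 / 6216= 1.19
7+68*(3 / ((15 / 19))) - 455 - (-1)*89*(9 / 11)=-6423 / 55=-116.78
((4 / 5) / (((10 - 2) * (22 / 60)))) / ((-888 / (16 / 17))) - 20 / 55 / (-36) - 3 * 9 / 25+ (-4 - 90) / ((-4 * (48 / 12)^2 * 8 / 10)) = 152588749 / 199267200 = 0.77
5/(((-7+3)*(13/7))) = -0.67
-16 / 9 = -1.78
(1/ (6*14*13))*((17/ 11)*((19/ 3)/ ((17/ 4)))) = 19/ 9009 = 0.00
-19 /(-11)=19 /11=1.73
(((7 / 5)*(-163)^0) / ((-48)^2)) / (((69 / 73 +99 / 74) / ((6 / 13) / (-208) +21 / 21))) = 25505543 / 96043484160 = 0.00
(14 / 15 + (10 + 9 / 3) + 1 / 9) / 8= 79 / 45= 1.76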